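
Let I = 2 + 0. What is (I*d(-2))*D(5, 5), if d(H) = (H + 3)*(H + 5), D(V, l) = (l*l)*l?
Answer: 750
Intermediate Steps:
D(V, l) = l³ (D(V, l) = l²*l = l³)
I = 2
d(H) = (3 + H)*(5 + H)
(I*d(-2))*D(5, 5) = (2*(15 + (-2)² + 8*(-2)))*5³ = (2*(15 + 4 - 16))*125 = (2*3)*125 = 6*125 = 750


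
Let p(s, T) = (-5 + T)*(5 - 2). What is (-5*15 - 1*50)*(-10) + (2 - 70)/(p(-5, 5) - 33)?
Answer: 41318/33 ≈ 1252.1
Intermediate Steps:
p(s, T) = -15 + 3*T (p(s, T) = (-5 + T)*3 = -15 + 3*T)
(-5*15 - 1*50)*(-10) + (2 - 70)/(p(-5, 5) - 33) = (-5*15 - 1*50)*(-10) + (2 - 70)/((-15 + 3*5) - 33) = (-75 - 50)*(-10) - 68/((-15 + 15) - 33) = -125*(-10) - 68/(0 - 33) = 1250 - 68/(-33) = 1250 - 68*(-1/33) = 1250 + 68/33 = 41318/33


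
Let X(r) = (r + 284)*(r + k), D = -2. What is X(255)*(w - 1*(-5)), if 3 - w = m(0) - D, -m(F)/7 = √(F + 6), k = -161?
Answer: 303996 + 354662*√6 ≈ 1.1727e+6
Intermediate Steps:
m(F) = -7*√(6 + F) (m(F) = -7*√(F + 6) = -7*√(6 + F))
X(r) = (-161 + r)*(284 + r) (X(r) = (r + 284)*(r - 161) = (284 + r)*(-161 + r) = (-161 + r)*(284 + r))
w = 1 + 7*√6 (w = 3 - (-7*√(6 + 0) - 1*(-2)) = 3 - (-7*√6 + 2) = 3 - (2 - 7*√6) = 3 + (-2 + 7*√6) = 1 + 7*√6 ≈ 18.146)
X(255)*(w - 1*(-5)) = (-45724 + 255² + 123*255)*((1 + 7*√6) - 1*(-5)) = (-45724 + 65025 + 31365)*((1 + 7*√6) + 5) = 50666*(6 + 7*√6) = 303996 + 354662*√6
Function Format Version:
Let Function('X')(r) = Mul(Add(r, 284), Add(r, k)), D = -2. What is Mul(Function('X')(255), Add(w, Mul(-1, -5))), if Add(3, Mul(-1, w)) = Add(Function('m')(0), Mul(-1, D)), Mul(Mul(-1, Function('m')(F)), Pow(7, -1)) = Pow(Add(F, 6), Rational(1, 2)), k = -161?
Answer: Add(303996, Mul(354662, Pow(6, Rational(1, 2)))) ≈ 1.1727e+6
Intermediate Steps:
Function('m')(F) = Mul(-7, Pow(Add(6, F), Rational(1, 2))) (Function('m')(F) = Mul(-7, Pow(Add(F, 6), Rational(1, 2))) = Mul(-7, Pow(Add(6, F), Rational(1, 2))))
Function('X')(r) = Mul(Add(-161, r), Add(284, r)) (Function('X')(r) = Mul(Add(r, 284), Add(r, -161)) = Mul(Add(284, r), Add(-161, r)) = Mul(Add(-161, r), Add(284, r)))
w = Add(1, Mul(7, Pow(6, Rational(1, 2)))) (w = Add(3, Mul(-1, Add(Mul(-7, Pow(Add(6, 0), Rational(1, 2))), Mul(-1, -2)))) = Add(3, Mul(-1, Add(Mul(-7, Pow(6, Rational(1, 2))), 2))) = Add(3, Mul(-1, Add(2, Mul(-7, Pow(6, Rational(1, 2)))))) = Add(3, Add(-2, Mul(7, Pow(6, Rational(1, 2))))) = Add(1, Mul(7, Pow(6, Rational(1, 2)))) ≈ 18.146)
Mul(Function('X')(255), Add(w, Mul(-1, -5))) = Mul(Add(-45724, Pow(255, 2), Mul(123, 255)), Add(Add(1, Mul(7, Pow(6, Rational(1, 2)))), Mul(-1, -5))) = Mul(Add(-45724, 65025, 31365), Add(Add(1, Mul(7, Pow(6, Rational(1, 2)))), 5)) = Mul(50666, Add(6, Mul(7, Pow(6, Rational(1, 2))))) = Add(303996, Mul(354662, Pow(6, Rational(1, 2))))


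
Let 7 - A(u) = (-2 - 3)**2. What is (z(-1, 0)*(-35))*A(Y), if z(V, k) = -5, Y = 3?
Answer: -3150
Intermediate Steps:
A(u) = -18 (A(u) = 7 - (-2 - 3)**2 = 7 - 1*(-5)**2 = 7 - 1*25 = 7 - 25 = -18)
(z(-1, 0)*(-35))*A(Y) = -5*(-35)*(-18) = 175*(-18) = -3150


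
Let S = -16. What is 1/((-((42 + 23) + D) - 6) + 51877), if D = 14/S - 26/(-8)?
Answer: 8/414429 ≈ 1.9304e-5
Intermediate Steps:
D = 19/8 (D = 14/(-16) - 26/(-8) = 14*(-1/16) - 26*(-⅛) = -7/8 + 13/4 = 19/8 ≈ 2.3750)
1/((-((42 + 23) + D) - 6) + 51877) = 1/((-((42 + 23) + 19/8) - 6) + 51877) = 1/((-(65 + 19/8) - 6) + 51877) = 1/((-1*539/8 - 6) + 51877) = 1/((-539/8 - 6) + 51877) = 1/(-587/8 + 51877) = 1/(414429/8) = 8/414429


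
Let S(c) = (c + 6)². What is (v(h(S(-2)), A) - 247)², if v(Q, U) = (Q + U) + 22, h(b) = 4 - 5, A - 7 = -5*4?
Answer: 57121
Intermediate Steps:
S(c) = (6 + c)²
A = -13 (A = 7 - 5*4 = 7 - 20 = -13)
h(b) = -1
v(Q, U) = 22 + Q + U
(v(h(S(-2)), A) - 247)² = ((22 - 1 - 13) - 247)² = (8 - 247)² = (-239)² = 57121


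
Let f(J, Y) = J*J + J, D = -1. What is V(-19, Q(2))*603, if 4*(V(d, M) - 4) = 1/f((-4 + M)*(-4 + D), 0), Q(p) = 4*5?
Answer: 60975963/25280 ≈ 2412.0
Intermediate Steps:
Q(p) = 20
f(J, Y) = J + J² (f(J, Y) = J² + J = J + J²)
V(d, M) = 4 + 1/(4*(20 - 5*M)*(21 - 5*M)) (V(d, M) = 4 + 1/(4*((((-4 + M)*(-4 - 1))*(1 + (-4 + M)*(-4 - 1))))) = 4 + 1/(4*((((-4 + M)*(-5))*(1 + (-4 + M)*(-5))))) = 4 + 1/(4*(((20 - 5*M)*(1 + (20 - 5*M))))) = 4 + 1/(4*(((20 - 5*M)*(21 - 5*M)))) = 4 + (1/((20 - 5*M)*(21 - 5*M)))/4 = 4 + 1/(4*(20 - 5*M)*(21 - 5*M)))
V(-19, Q(2))*603 = ((6721 - 3280*20 + 400*20²)/(20*(84 - 41*20 + 5*20²)))*603 = ((6721 - 65600 + 400*400)/(20*(84 - 820 + 5*400)))*603 = ((6721 - 65600 + 160000)/(20*(84 - 820 + 2000)))*603 = ((1/20)*101121/1264)*603 = ((1/20)*(1/1264)*101121)*603 = (101121/25280)*603 = 60975963/25280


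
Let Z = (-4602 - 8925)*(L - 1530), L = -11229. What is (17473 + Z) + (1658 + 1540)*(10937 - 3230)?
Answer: 197255452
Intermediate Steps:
Z = 172590993 (Z = (-4602 - 8925)*(-11229 - 1530) = -13527*(-12759) = 172590993)
(17473 + Z) + (1658 + 1540)*(10937 - 3230) = (17473 + 172590993) + (1658 + 1540)*(10937 - 3230) = 172608466 + 3198*7707 = 172608466 + 24646986 = 197255452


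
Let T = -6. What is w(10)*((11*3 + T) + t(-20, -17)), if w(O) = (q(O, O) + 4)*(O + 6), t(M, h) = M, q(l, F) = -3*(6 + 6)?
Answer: -3584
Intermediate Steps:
q(l, F) = -36 (q(l, F) = -3*12 = -36)
w(O) = -192 - 32*O (w(O) = (-36 + 4)*(O + 6) = -32*(6 + O) = -192 - 32*O)
w(10)*((11*3 + T) + t(-20, -17)) = (-192 - 32*10)*((11*3 - 6) - 20) = (-192 - 320)*((33 - 6) - 20) = -512*(27 - 20) = -512*7 = -3584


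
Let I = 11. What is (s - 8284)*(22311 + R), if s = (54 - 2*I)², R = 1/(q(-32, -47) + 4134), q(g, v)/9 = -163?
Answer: -143998319960/889 ≈ -1.6198e+8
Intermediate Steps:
q(g, v) = -1467 (q(g, v) = 9*(-163) = -1467)
R = 1/2667 (R = 1/(-1467 + 4134) = 1/2667 ≈ 0.00037495)
s = 1024 (s = (54 - 2*11)² = (54 - 22)² = 32² = 1024)
(s - 8284)*(22311 + R) = (1024 - 8284)*(22311 + 1/2667) = -7260*59503438/2667 = -143998319960/889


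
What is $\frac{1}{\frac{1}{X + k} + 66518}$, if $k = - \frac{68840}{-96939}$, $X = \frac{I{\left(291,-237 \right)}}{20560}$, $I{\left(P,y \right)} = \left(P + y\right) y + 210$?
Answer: $\frac{48770567}{3244618842166} \approx 1.5031 \cdot 10^{-5}$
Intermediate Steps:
$I{\left(P,y \right)} = 210 + y \left(P + y\right)$ ($I{\left(P,y \right)} = y \left(P + y\right) + 210 = 210 + y \left(P + y\right)$)
$X = - \frac{3147}{5140}$ ($X = \frac{210 + \left(-237\right)^{2} + 291 \left(-237\right)}{20560} = \left(210 + 56169 - 68967\right) \frac{1}{20560} = \left(-12588\right) \frac{1}{20560} = - \frac{3147}{5140} \approx -0.61226$)
$k = \frac{68840}{96939}$ ($k = \left(-68840\right) \left(- \frac{1}{96939}\right) = \frac{68840}{96939} \approx 0.71014$)
$\frac{1}{\frac{1}{X + k} + 66518} = \frac{1}{\frac{1}{- \frac{3147}{5140} + \frac{68840}{96939}} + 66518} = \frac{1}{\frac{1}{\frac{48770567}{498266460}} + 66518} = \frac{1}{\frac{498266460}{48770567} + 66518} = \frac{1}{\frac{3244618842166}{48770567}} = \frac{48770567}{3244618842166}$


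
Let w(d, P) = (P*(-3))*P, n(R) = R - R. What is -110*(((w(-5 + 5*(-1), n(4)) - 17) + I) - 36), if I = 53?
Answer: 0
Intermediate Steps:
n(R) = 0
w(d, P) = -3*P**2 (w(d, P) = (-3*P)*P = -3*P**2)
-110*(((w(-5 + 5*(-1), n(4)) - 17) + I) - 36) = -110*(((-3*0**2 - 17) + 53) - 36) = -110*(((-3*0 - 17) + 53) - 36) = -110*(((0 - 17) + 53) - 36) = -110*((-17 + 53) - 36) = -110*(36 - 36) = -110*0 = 0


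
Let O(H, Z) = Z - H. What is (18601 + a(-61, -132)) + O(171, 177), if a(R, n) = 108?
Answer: 18715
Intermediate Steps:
(18601 + a(-61, -132)) + O(171, 177) = (18601 + 108) + (177 - 1*171) = 18709 + (177 - 171) = 18709 + 6 = 18715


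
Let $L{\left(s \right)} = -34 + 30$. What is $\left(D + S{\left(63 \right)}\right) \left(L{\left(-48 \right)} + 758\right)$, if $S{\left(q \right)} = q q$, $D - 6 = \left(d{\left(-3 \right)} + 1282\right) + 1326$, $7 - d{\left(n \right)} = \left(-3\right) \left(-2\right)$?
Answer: $4964336$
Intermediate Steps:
$L{\left(s \right)} = -4$
$d{\left(n \right)} = 1$ ($d{\left(n \right)} = 7 - \left(-3\right) \left(-2\right) = 7 - 6 = 1$)
$D = 2615$ ($D = 6 + \left(\left(1 + 1282\right) + 1326\right) = 6 + \left(1283 + 1326\right) = 6 + 2609 = 2615$)
$S{\left(q \right)} = q^{2}$
$\left(D + S{\left(63 \right)}\right) \left(L{\left(-48 \right)} + 758\right) = \left(2615 + 63^{2}\right) \left(-4 + 758\right) = \left(2615 + 3969\right) 754 = 6584 \cdot 754 = 4964336$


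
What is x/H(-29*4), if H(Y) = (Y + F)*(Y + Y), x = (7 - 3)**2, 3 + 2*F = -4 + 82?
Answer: 4/4553 ≈ 0.00087854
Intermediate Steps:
F = 75/2 (F = -3/2 + (-4 + 82)/2 = -3/2 + (1/2)*78 = -3/2 + 39 = 75/2 ≈ 37.500)
x = 16 (x = 4**2 = 16)
H(Y) = 2*Y*(75/2 + Y) (H(Y) = (Y + 75/2)*(Y + Y) = (75/2 + Y)*(2*Y) = 2*Y*(75/2 + Y))
x/H(-29*4) = 16/(((-29*4)*(75 + 2*(-29*4)))) = 16/((-116*(75 + 2*(-116)))) = 16/((-116*(75 - 232))) = 16/((-116*(-157))) = 16/18212 = 16*(1/18212) = 4/4553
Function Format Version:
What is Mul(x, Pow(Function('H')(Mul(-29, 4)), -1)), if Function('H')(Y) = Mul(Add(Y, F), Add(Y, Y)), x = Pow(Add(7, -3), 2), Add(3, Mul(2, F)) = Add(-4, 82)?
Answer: Rational(4, 4553) ≈ 0.00087854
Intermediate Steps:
F = Rational(75, 2) (F = Add(Rational(-3, 2), Mul(Rational(1, 2), Add(-4, 82))) = Add(Rational(-3, 2), Mul(Rational(1, 2), 78)) = Add(Rational(-3, 2), 39) = Rational(75, 2) ≈ 37.500)
x = 16 (x = Pow(4, 2) = 16)
Function('H')(Y) = Mul(2, Y, Add(Rational(75, 2), Y)) (Function('H')(Y) = Mul(Add(Y, Rational(75, 2)), Add(Y, Y)) = Mul(Add(Rational(75, 2), Y), Mul(2, Y)) = Mul(2, Y, Add(Rational(75, 2), Y)))
Mul(x, Pow(Function('H')(Mul(-29, 4)), -1)) = Mul(16, Pow(Mul(Mul(-29, 4), Add(75, Mul(2, Mul(-29, 4)))), -1)) = Mul(16, Pow(Mul(-116, Add(75, Mul(2, -116))), -1)) = Mul(16, Pow(Mul(-116, Add(75, -232)), -1)) = Mul(16, Pow(Mul(-116, -157), -1)) = Mul(16, Pow(18212, -1)) = Mul(16, Rational(1, 18212)) = Rational(4, 4553)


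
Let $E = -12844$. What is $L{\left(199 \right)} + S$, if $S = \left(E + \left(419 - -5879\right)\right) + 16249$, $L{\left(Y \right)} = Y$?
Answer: $9902$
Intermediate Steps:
$S = 9703$ ($S = \left(-12844 + \left(419 - -5879\right)\right) + 16249 = \left(-12844 + \left(419 + 5879\right)\right) + 16249 = \left(-12844 + 6298\right) + 16249 = -6546 + 16249 = 9703$)
$L{\left(199 \right)} + S = 199 + 9703 = 9902$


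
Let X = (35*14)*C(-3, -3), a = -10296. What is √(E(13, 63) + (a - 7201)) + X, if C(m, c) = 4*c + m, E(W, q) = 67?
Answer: -7350 + I*√17430 ≈ -7350.0 + 132.02*I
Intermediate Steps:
C(m, c) = m + 4*c
X = -7350 (X = (35*14)*(-3 + 4*(-3)) = 490*(-3 - 12) = 490*(-15) = -7350)
√(E(13, 63) + (a - 7201)) + X = √(67 + (-10296 - 7201)) - 7350 = √(67 - 17497) - 7350 = √(-17430) - 7350 = I*√17430 - 7350 = -7350 + I*√17430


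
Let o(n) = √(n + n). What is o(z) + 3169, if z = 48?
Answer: 3169 + 4*√6 ≈ 3178.8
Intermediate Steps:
o(n) = √2*√n (o(n) = √(2*n) = √2*√n)
o(z) + 3169 = √2*√48 + 3169 = √2*(4*√3) + 3169 = 4*√6 + 3169 = 3169 + 4*√6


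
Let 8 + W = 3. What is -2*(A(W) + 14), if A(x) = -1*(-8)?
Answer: -44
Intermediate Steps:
W = -5 (W = -8 + 3 = -5)
A(x) = 8
-2*(A(W) + 14) = -2*(8 + 14) = -2*22 = -44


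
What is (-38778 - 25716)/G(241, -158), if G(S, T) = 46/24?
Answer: -773928/23 ≈ -33649.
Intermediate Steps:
G(S, T) = 23/12 (G(S, T) = 46*(1/24) = 23/12)
(-38778 - 25716)/G(241, -158) = (-38778 - 25716)/(23/12) = -64494*12/23 = -773928/23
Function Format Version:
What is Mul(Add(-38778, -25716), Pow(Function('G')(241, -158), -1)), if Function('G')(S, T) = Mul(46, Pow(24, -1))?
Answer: Rational(-773928, 23) ≈ -33649.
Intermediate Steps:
Function('G')(S, T) = Rational(23, 12) (Function('G')(S, T) = Mul(46, Rational(1, 24)) = Rational(23, 12))
Mul(Add(-38778, -25716), Pow(Function('G')(241, -158), -1)) = Mul(Add(-38778, -25716), Pow(Rational(23, 12), -1)) = Mul(-64494, Rational(12, 23)) = Rational(-773928, 23)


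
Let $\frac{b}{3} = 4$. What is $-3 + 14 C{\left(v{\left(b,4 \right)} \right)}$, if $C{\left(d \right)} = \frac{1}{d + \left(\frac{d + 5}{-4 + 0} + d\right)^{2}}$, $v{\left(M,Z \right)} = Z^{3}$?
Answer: $- \frac{107755}{35993} \approx -2.9938$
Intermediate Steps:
$b = 12$ ($b = 3 \cdot 4 = 12$)
$C{\left(d \right)} = \frac{1}{d + \left(- \frac{5}{4} + \frac{3 d}{4}\right)^{2}}$ ($C{\left(d \right)} = \frac{1}{d + \left(\frac{5 + d}{-4} + d\right)^{2}} = \frac{1}{d + \left(\left(5 + d\right) \left(- \frac{1}{4}\right) + d\right)^{2}} = \frac{1}{d + \left(\left(- \frac{5}{4} - \frac{d}{4}\right) + d\right)^{2}} = \frac{1}{d + \left(- \frac{5}{4} + \frac{3 d}{4}\right)^{2}}$)
$-3 + 14 C{\left(v{\left(b,4 \right)} \right)} = -3 + 14 \frac{16}{\left(-5 + 3 \cdot 4^{3}\right)^{2} + 16 \cdot 4^{3}} = -3 + 14 \frac{16}{\left(-5 + 3 \cdot 64\right)^{2} + 16 \cdot 64} = -3 + 14 \frac{16}{\left(-5 + 192\right)^{2} + 1024} = -3 + 14 \frac{16}{187^{2} + 1024} = -3 + 14 \frac{16}{34969 + 1024} = -3 + 14 \cdot \frac{16}{35993} = -3 + \frac{224}{35993} = - \frac{107755}{35993}$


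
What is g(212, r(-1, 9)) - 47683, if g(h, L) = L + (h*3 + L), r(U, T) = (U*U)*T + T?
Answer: -47011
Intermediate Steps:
r(U, T) = T + T*U² (r(U, T) = U²*T + T = T*U² + T = T + T*U²)
g(h, L) = 2*L + 3*h (g(h, L) = L + (3*h + L) = L + (L + 3*h) = 2*L + 3*h)
g(212, r(-1, 9)) - 47683 = (2*(9*(1 + (-1)²)) + 3*212) - 47683 = (2*(9*(1 + 1)) + 636) - 47683 = (2*(9*2) + 636) - 47683 = (2*18 + 636) - 47683 = (36 + 636) - 47683 = 672 - 47683 = -47011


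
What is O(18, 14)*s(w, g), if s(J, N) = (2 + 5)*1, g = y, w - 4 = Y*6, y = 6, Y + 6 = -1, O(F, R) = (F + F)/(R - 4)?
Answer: 126/5 ≈ 25.200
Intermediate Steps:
O(F, R) = 2*F/(-4 + R) (O(F, R) = (2*F)/(-4 + R) = 2*F/(-4 + R))
Y = -7 (Y = -6 - 1 = -7)
w = -38 (w = 4 - 7*6 = 4 - 42 = -38)
g = 6
s(J, N) = 7 (s(J, N) = 7*1 = 7)
O(18, 14)*s(w, g) = (2*18/(-4 + 14))*7 = (2*18/10)*7 = (2*18*(⅒))*7 = (18/5)*7 = 126/5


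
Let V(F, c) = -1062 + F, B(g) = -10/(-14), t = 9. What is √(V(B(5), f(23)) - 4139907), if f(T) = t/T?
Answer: I*√202907446/7 ≈ 2034.9*I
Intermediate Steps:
B(g) = 5/7 (B(g) = -10*(-1/14) = 5/7)
f(T) = 9/T
√(V(B(5), f(23)) - 4139907) = √((-1062 + 5/7) - 4139907) = √(-7429/7 - 4139907) = √(-28986778/7) = I*√202907446/7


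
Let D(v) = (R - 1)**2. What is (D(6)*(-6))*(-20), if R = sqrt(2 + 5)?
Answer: 960 - 240*sqrt(7) ≈ 325.02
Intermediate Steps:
R = sqrt(7) ≈ 2.6458
D(v) = (-1 + sqrt(7))**2 (D(v) = (sqrt(7) - 1)**2 = (-1 + sqrt(7))**2)
(D(6)*(-6))*(-20) = ((1 - sqrt(7))**2*(-6))*(-20) = -6*(1 - sqrt(7))**2*(-20) = 120*(1 - sqrt(7))**2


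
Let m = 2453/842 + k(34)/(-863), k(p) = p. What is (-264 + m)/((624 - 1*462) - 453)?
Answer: 189746233/211453986 ≈ 0.89734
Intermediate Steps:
m = 2088311/726646 (m = 2453/842 + 34/(-863) = 2453*(1/842) + 34*(-1/863) = 2453/842 - 34/863 = 2088311/726646 ≈ 2.8739)
(-264 + m)/((624 - 1*462) - 453) = (-264 + 2088311/726646)/((624 - 1*462) - 453) = -189746233/(726646*((624 - 462) - 453)) = -189746233/(726646*(162 - 453)) = -189746233/726646/(-291) = -189746233/726646*(-1/291) = 189746233/211453986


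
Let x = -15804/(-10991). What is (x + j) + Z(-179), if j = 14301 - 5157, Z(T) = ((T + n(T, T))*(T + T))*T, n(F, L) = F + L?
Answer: -378122148186/10991 ≈ -3.4403e+7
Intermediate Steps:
x = 15804/10991 (x = -15804*(-1/10991) = 15804/10991 ≈ 1.4379)
Z(T) = 6*T**3 (Z(T) = ((T + (T + T))*(T + T))*T = ((T + 2*T)*(2*T))*T = ((3*T)*(2*T))*T = (6*T**2)*T = 6*T**3)
j = 9144
(x + j) + Z(-179) = (15804/10991 + 9144) + 6*(-179)**3 = 100517508/10991 + 6*(-5735339) = 100517508/10991 - 34412034 = -378122148186/10991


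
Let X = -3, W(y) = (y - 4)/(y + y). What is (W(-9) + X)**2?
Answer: 1681/324 ≈ 5.1883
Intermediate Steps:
W(y) = (-4 + y)/(2*y) (W(y) = (-4 + y)/((2*y)) = (-4 + y)*(1/(2*y)) = (-4 + y)/(2*y))
(W(-9) + X)**2 = ((1/2)*(-4 - 9)/(-9) - 3)**2 = ((1/2)*(-1/9)*(-13) - 3)**2 = (13/18 - 3)**2 = (-41/18)**2 = 1681/324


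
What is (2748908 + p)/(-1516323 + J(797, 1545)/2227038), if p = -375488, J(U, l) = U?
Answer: -5285696529960/3376908940477 ≈ -1.5652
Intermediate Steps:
(2748908 + p)/(-1516323 + J(797, 1545)/2227038) = (2748908 - 375488)/(-1516323 + 797/2227038) = 2373420/(-1516323 + 797*(1/2227038)) = 2373420/(-1516323 + 797/2227038) = 2373420/(-3376908940477/2227038) = 2373420*(-2227038/3376908940477) = -5285696529960/3376908940477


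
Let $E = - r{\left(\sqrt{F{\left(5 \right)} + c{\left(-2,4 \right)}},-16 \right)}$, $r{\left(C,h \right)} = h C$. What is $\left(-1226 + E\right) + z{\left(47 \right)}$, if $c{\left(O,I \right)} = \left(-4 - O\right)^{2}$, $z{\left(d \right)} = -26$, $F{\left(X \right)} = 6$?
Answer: $-1252 + 16 \sqrt{10} \approx -1201.4$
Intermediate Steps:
$r{\left(C,h \right)} = C h$
$E = 16 \sqrt{10}$ ($E = - \sqrt{6 + \left(4 - 2\right)^{2}} \left(-16\right) = - \sqrt{6 + 2^{2}} \left(-16\right) = - \sqrt{6 + 4} \left(-16\right) = - \sqrt{10} \left(-16\right) = - \left(-16\right) \sqrt{10} = 16 \sqrt{10} \approx 50.596$)
$\left(-1226 + E\right) + z{\left(47 \right)} = \left(-1226 + 16 \sqrt{10}\right) - 26 = -1252 + 16 \sqrt{10}$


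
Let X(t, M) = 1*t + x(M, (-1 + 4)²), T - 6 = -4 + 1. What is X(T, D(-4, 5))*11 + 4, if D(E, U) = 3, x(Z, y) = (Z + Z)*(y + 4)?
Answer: 895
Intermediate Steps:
x(Z, y) = 2*Z*(4 + y) (x(Z, y) = (2*Z)*(4 + y) = 2*Z*(4 + y))
T = 3 (T = 6 + (-4 + 1) = 6 - 3 = 3)
X(t, M) = t + 26*M (X(t, M) = 1*t + 2*M*(4 + (-1 + 4)²) = t + 2*M*(4 + 3²) = t + 2*M*(4 + 9) = t + 2*M*13 = t + 26*M)
X(T, D(-4, 5))*11 + 4 = (3 + 26*3)*11 + 4 = (3 + 78)*11 + 4 = 81*11 + 4 = 891 + 4 = 895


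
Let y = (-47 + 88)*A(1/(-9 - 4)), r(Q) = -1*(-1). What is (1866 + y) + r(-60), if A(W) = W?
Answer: 24230/13 ≈ 1863.8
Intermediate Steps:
r(Q) = 1
y = -41/13 (y = (-47 + 88)/(-9 - 4) = 41/(-13) = 41*(-1/13) = -41/13 ≈ -3.1538)
(1866 + y) + r(-60) = (1866 - 41/13) + 1 = 24217/13 + 1 = 24230/13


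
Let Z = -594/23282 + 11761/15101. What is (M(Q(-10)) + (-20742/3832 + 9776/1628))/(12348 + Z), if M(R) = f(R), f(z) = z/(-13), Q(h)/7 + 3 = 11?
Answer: -6621559238445221/22006571029341101632 ≈ -0.00030089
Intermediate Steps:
Q(h) = 56 (Q(h) = -21 + 7*11 = -21 + 77 = 56)
f(z) = -z/13 (f(z) = z*(-1/13) = -z/13)
M(R) = -R/13
Z = 132424804/175790741 (Z = -594*1/23282 + 11761*(1/15101) = -297/11641 + 11761/15101 = 132424804/175790741 ≈ 0.75331)
(M(Q(-10)) + (-20742/3832 + 9776/1628))/(12348 + Z) = (-1/13*56 + (-20742/3832 + 9776/1628))/(12348 + 132424804/175790741) = (-56/13 + (-20742*1/3832 + 9776*(1/1628)))/(2170796494672/175790741) = (-56/13 + (-10371/1916 + 2444/407))*(175790741/2170796494672) = (-56/13 + 461707/779812)*(175790741/2170796494672) = -37667281/10137556*175790741/2170796494672 = -6621559238445221/22006571029341101632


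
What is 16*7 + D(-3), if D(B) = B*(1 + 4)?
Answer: 97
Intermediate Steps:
D(B) = 5*B (D(B) = B*5 = 5*B)
16*7 + D(-3) = 16*7 + 5*(-3) = 112 - 15 = 97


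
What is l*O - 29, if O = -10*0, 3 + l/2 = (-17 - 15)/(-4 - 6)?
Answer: -29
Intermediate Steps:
l = ⅖ (l = -6 + 2*((-17 - 15)/(-4 - 6)) = -6 + 2*(-32/(-10)) = -6 + 2*(-32*(-⅒)) = -6 + 2*(16/5) = -6 + 32/5 = ⅖ ≈ 0.40000)
O = 0
l*O - 29 = (⅖)*0 - 29 = 0 - 29 = -29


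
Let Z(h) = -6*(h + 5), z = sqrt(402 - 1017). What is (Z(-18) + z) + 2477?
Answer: 2555 + I*sqrt(615) ≈ 2555.0 + 24.799*I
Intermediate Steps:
z = I*sqrt(615) (z = sqrt(-615) = I*sqrt(615) ≈ 24.799*I)
Z(h) = -30 - 6*h (Z(h) = -6*(5 + h) = -30 - 6*h)
(Z(-18) + z) + 2477 = ((-30 - 6*(-18)) + I*sqrt(615)) + 2477 = ((-30 + 108) + I*sqrt(615)) + 2477 = (78 + I*sqrt(615)) + 2477 = 2555 + I*sqrt(615)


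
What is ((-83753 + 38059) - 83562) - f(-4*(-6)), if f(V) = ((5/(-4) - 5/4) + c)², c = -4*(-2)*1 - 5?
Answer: -517025/4 ≈ -1.2926e+5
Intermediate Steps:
c = 3 (c = 8*1 - 5 = 8 - 5 = 3)
f(V) = ¼ (f(V) = ((5/(-4) - 5/4) + 3)² = ((5*(-¼) - 5*¼) + 3)² = ((-5/4 - 5/4) + 3)² = (-5/2 + 3)² = (½)² = ¼)
((-83753 + 38059) - 83562) - f(-4*(-6)) = ((-83753 + 38059) - 83562) - 1*¼ = (-45694 - 83562) - ¼ = -129256 - ¼ = -517025/4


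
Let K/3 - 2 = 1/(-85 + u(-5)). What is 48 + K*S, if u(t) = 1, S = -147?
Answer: -3315/4 ≈ -828.75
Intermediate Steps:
K = 167/28 (K = 6 + 3/(-85 + 1) = 6 + 3/(-84) = 6 + 3*(-1/84) = 6 - 1/28 = 167/28 ≈ 5.9643)
48 + K*S = 48 + (167/28)*(-147) = 48 - 3507/4 = -3315/4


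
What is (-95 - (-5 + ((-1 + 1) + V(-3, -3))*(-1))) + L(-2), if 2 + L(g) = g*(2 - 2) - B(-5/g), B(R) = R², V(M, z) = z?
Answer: -405/4 ≈ -101.25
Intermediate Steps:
L(g) = -2 - 25/g² (L(g) = -2 + (g*(2 - 2) - (-5/g)²) = -2 + (g*0 - 25/g²) = -2 + (0 - 25/g²) = -2 - 25/g²)
(-95 - (-5 + ((-1 + 1) + V(-3, -3))*(-1))) + L(-2) = (-95 - (-5 + ((-1 + 1) - 3)*(-1))) + (-2 - 25/(-2)²) = (-95 - (-5 + (0 - 3)*(-1))) + (-2 - 25*¼) = (-95 - (-5 - 3*(-1))) + (-2 - 25/4) = (-95 - (-5 + 3)) - 33/4 = (-95 - 1*(-2)) - 33/4 = (-95 + 2) - 33/4 = -93 - 33/4 = -405/4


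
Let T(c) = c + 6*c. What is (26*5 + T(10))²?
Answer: 40000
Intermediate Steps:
T(c) = 7*c
(26*5 + T(10))² = (26*5 + 7*10)² = (130 + 70)² = 200² = 40000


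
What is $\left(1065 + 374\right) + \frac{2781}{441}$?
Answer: $\frac{70820}{49} \approx 1445.3$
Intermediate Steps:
$\left(1065 + 374\right) + \frac{2781}{441} = 1439 + 2781 \cdot \frac{1}{441} = 1439 + \frac{309}{49} = \frac{70820}{49}$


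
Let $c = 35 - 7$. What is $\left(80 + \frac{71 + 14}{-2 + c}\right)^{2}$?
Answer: $\frac{4687225}{676} \approx 6933.8$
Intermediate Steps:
$c = 28$
$\left(80 + \frac{71 + 14}{-2 + c}\right)^{2} = \left(80 + \frac{71 + 14}{-2 + 28}\right)^{2} = \left(80 + \frac{85}{26}\right)^{2} = \left(\frac{2165}{26}\right)^{2} = \frac{4687225}{676}$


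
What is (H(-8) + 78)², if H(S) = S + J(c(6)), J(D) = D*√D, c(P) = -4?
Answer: 4836 - 1120*I ≈ 4836.0 - 1120.0*I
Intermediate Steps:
J(D) = D^(3/2)
H(S) = S - 8*I (H(S) = S + (-4)^(3/2) = S - 8*I)
(H(-8) + 78)² = ((-8 - 8*I) + 78)² = (70 - 8*I)²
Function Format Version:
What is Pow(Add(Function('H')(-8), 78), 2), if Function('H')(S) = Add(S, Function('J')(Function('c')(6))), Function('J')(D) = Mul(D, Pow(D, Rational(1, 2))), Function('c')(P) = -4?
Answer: Add(4836, Mul(-1120, I)) ≈ Add(4836.0, Mul(-1120.0, I))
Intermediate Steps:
Function('J')(D) = Pow(D, Rational(3, 2))
Function('H')(S) = Add(S, Mul(-8, I)) (Function('H')(S) = Add(S, Pow(-4, Rational(3, 2))) = Add(S, Mul(-8, I)))
Pow(Add(Function('H')(-8), 78), 2) = Pow(Add(Add(-8, Mul(-8, I)), 78), 2) = Pow(Add(70, Mul(-8, I)), 2)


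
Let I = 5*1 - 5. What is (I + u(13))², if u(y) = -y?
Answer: 169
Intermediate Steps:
I = 0 (I = 5 - 5 = 0)
(I + u(13))² = (0 - 1*13)² = (0 - 13)² = (-13)² = 169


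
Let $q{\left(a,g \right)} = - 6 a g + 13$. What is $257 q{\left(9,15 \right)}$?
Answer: $-204829$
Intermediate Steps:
$q{\left(a,g \right)} = 13 - 6 a g$ ($q{\left(a,g \right)} = - 6 a g + 13 = 13 - 6 a g$)
$257 q{\left(9,15 \right)} = 257 \left(13 - 54 \cdot 15\right) = 257 \left(13 - 810\right) = 257 \left(-797\right) = -204829$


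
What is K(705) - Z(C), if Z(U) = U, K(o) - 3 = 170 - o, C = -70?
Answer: -462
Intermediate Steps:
K(o) = 173 - o (K(o) = 3 + (170 - o) = 173 - o)
K(705) - Z(C) = (173 - 1*705) - 1*(-70) = (173 - 705) + 70 = -532 + 70 = -462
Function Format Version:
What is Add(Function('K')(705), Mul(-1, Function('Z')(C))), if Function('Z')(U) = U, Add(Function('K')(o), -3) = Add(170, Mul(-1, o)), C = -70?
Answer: -462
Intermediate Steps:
Function('K')(o) = Add(173, Mul(-1, o)) (Function('K')(o) = Add(3, Add(170, Mul(-1, o))) = Add(173, Mul(-1, o)))
Add(Function('K')(705), Mul(-1, Function('Z')(C))) = Add(Add(173, Mul(-1, 705)), Mul(-1, -70)) = Add(Add(173, -705), 70) = Add(-532, 70) = -462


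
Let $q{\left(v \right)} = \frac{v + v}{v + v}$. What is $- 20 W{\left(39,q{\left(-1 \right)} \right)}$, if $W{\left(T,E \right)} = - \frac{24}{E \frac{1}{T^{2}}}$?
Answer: $730080$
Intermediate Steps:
$q{\left(v \right)} = 1$ ($q{\left(v \right)} = \frac{2 v}{2 v} = 2 v \frac{1}{2 v} = 1$)
$W{\left(T,E \right)} = - \frac{24 T^{2}}{E}$ ($W{\left(T,E \right)} = - \frac{24}{E \frac{1}{T^{2}}} = - 24 \frac{T^{2}}{E} = - \frac{24 T^{2}}{E}$)
$- 20 W{\left(39,q{\left(-1 \right)} \right)} = - 20 \left(- \frac{24 \cdot 39^{2}}{1}\right) = - 20 \left(\left(-24\right) 1 \cdot 1521\right) = \left(-20\right) \left(-36504\right) = 730080$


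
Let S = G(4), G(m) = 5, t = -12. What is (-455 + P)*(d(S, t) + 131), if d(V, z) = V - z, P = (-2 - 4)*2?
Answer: -69116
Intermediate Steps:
S = 5
P = -12 (P = -6*2 = -12)
(-455 + P)*(d(S, t) + 131) = (-455 - 12)*((5 - 1*(-12)) + 131) = -467*((5 + 12) + 131) = -467*(17 + 131) = -467*148 = -69116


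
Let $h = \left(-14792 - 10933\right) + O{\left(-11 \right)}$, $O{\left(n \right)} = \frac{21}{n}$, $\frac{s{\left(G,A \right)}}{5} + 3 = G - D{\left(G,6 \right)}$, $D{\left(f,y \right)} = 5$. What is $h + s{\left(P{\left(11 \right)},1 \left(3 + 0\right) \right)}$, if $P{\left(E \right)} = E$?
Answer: $- \frac{282831}{11} \approx -25712.0$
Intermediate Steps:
$s{\left(G,A \right)} = -40 + 5 G$ ($s{\left(G,A \right)} = -15 + 5 \left(G - 5\right) = -15 + 5 \left(-5 + G\right) = -15 + \left(-25 + 5 G\right) = -40 + 5 G$)
$h = - \frac{282996}{11}$ ($h = \left(-14792 - 10933\right) + \frac{21}{-11} = -25725 + 21 \left(- \frac{1}{11}\right) = -25725 - \frac{21}{11} = - \frac{282996}{11} \approx -25727.0$)
$h + s{\left(P{\left(11 \right)},1 \left(3 + 0\right) \right)} = - \frac{282996}{11} + \left(-40 + 5 \cdot 11\right) = - \frac{282996}{11} + \left(-40 + 55\right) = - \frac{282996}{11} + 15 = - \frac{282831}{11}$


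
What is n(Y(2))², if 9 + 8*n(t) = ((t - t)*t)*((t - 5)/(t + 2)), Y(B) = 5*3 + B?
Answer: 81/64 ≈ 1.2656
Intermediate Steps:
Y(B) = 15 + B
n(t) = -9/8 (n(t) = -9/8 + (((t - t)*t)*((t - 5)/(t + 2)))/8 = -9/8 + ((0*t)*((-5 + t)/(2 + t)))/8 = -9/8 + (0*((-5 + t)/(2 + t)))/8 = -9/8 + (⅛)*0 = -9/8 + 0 = -9/8)
n(Y(2))² = (-9/8)² = 81/64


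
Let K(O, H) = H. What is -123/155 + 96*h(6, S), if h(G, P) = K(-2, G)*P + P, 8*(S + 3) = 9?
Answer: -195423/155 ≈ -1260.8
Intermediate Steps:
S = -15/8 (S = -3 + (⅛)*9 = -3 + 9/8 = -15/8 ≈ -1.8750)
h(G, P) = P + G*P (h(G, P) = G*P + P = P + G*P)
-123/155 + 96*h(6, S) = -123/155 + 96*(-15*(1 + 6)/8) = -123*1/155 + 96*(-15/8*7) = -123/155 + 96*(-105/8) = -123/155 - 1260 = -195423/155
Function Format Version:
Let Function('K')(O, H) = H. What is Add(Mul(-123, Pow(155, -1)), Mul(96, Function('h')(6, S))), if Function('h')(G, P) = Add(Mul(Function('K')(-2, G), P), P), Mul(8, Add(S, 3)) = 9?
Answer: Rational(-195423, 155) ≈ -1260.8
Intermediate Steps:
S = Rational(-15, 8) (S = Add(-3, Mul(Rational(1, 8), 9)) = Add(-3, Rational(9, 8)) = Rational(-15, 8) ≈ -1.8750)
Function('h')(G, P) = Add(P, Mul(G, P)) (Function('h')(G, P) = Add(Mul(G, P), P) = Add(P, Mul(G, P)))
Add(Mul(-123, Pow(155, -1)), Mul(96, Function('h')(6, S))) = Add(Mul(-123, Pow(155, -1)), Mul(96, Mul(Rational(-15, 8), Add(1, 6)))) = Add(Mul(-123, Rational(1, 155)), Mul(96, Mul(Rational(-15, 8), 7))) = Add(Rational(-123, 155), Mul(96, Rational(-105, 8))) = Add(Rational(-123, 155), -1260) = Rational(-195423, 155)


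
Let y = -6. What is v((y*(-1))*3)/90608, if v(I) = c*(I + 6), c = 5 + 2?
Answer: 3/1618 ≈ 0.0018541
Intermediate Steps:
c = 7
v(I) = 42 + 7*I (v(I) = 7*(I + 6) = 7*(6 + I) = 42 + 7*I)
v((y*(-1))*3)/90608 = (42 + 7*(-6*(-1)*3))/90608 = (42 + 7*(6*3))*(1/90608) = (42 + 7*18)*(1/90608) = (42 + 126)*(1/90608) = 168*(1/90608) = 3/1618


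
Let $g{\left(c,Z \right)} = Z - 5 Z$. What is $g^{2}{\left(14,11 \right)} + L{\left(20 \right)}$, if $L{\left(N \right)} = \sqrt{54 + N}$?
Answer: $1936 + \sqrt{74} \approx 1944.6$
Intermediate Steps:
$g{\left(c,Z \right)} = - 4 Z$
$g^{2}{\left(14,11 \right)} + L{\left(20 \right)} = \left(\left(-4\right) 11\right)^{2} + \sqrt{54 + 20} = \left(-44\right)^{2} + \sqrt{74} = 1936 + \sqrt{74}$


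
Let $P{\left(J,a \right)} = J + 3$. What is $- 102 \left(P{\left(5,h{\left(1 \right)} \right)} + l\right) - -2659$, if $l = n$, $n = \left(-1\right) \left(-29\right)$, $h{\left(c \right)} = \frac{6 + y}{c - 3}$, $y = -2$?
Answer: $-1115$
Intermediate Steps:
$h{\left(c \right)} = \frac{4}{-3 + c}$ ($h{\left(c \right)} = \frac{6 - 2}{c - 3} = \frac{4}{-3 + c}$)
$P{\left(J,a \right)} = 3 + J$
$n = 29$
$l = 29$
$- 102 \left(P{\left(5,h{\left(1 \right)} \right)} + l\right) - -2659 = - 102 \left(\left(3 + 5\right) + 29\right) - -2659 = - 102 \left(8 + 29\right) + 2659 = \left(-102\right) 37 + 2659 = -3774 + 2659 = -1115$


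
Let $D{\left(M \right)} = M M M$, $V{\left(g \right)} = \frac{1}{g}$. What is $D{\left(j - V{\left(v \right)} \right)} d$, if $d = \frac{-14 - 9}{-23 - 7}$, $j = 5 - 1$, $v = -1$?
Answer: $\frac{575}{6} \approx 95.833$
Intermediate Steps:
$j = 4$
$d = \frac{23}{30}$ ($d = - \frac{23}{-30} = \left(-23\right) \left(- \frac{1}{30}\right) = \frac{23}{30} \approx 0.76667$)
$D{\left(M \right)} = M^{3}$ ($D{\left(M \right)} = M^{2} M = M^{3}$)
$D{\left(j - V{\left(v \right)} \right)} d = \left(4 - \frac{1}{-1}\right)^{3} \cdot \frac{23}{30} = \left(4 - -1\right)^{3} \cdot \frac{23}{30} = \left(4 + 1\right)^{3} \cdot \frac{23}{30} = 5^{3} \cdot \frac{23}{30} = 125 \cdot \frac{23}{30} = \frac{575}{6}$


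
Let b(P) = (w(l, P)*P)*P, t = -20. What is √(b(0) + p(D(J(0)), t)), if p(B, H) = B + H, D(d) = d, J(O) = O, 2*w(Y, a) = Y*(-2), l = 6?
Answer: 2*I*√5 ≈ 4.4721*I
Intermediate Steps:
w(Y, a) = -Y (w(Y, a) = (Y*(-2))/2 = (-2*Y)/2 = -Y)
b(P) = -6*P² (b(P) = ((-1*6)*P)*P = (-6*P)*P = -6*P²)
√(b(0) + p(D(J(0)), t)) = √(-6*0² + (0 - 20)) = √(-6*0 - 20) = √(0 - 20) = √(-20) = 2*I*√5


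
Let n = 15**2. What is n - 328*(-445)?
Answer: 146185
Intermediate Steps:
n = 225
n - 328*(-445) = 225 - 328*(-445) = 225 + 145960 = 146185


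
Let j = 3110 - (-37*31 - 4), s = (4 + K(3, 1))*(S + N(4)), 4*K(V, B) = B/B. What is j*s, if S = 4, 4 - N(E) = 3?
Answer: 362185/4 ≈ 90546.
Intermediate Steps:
N(E) = 1 (N(E) = 4 - 1*3 = 4 - 3 = 1)
K(V, B) = ¼ (K(V, B) = (B/B)/4 = (¼)*1 = ¼)
s = 85/4 (s = (4 + ¼)*(4 + 1) = (17/4)*5 = 85/4 ≈ 21.250)
j = 4261 (j = 3110 - (-1147 - 4) = 3110 - 1*(-1151) = 3110 + 1151 = 4261)
j*s = 4261*(85/4) = 362185/4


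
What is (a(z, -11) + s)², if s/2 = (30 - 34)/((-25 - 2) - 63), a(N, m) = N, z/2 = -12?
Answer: 1157776/2025 ≈ 571.74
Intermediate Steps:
z = -24 (z = 2*(-12) = -24)
s = 4/45 (s = 2*((30 - 34)/((-25 - 2) - 63)) = 2*(-4/(-27 - 63)) = 2*(-4/(-90)) = 2*(-4*(-1/90)) = 2*(2/45) = 4/45 ≈ 0.088889)
(a(z, -11) + s)² = (-24 + 4/45)² = (-1076/45)² = 1157776/2025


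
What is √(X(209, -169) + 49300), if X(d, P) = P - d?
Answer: √48922 ≈ 221.18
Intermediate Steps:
√(X(209, -169) + 49300) = √((-169 - 1*209) + 49300) = √((-169 - 209) + 49300) = √(-378 + 49300) = √48922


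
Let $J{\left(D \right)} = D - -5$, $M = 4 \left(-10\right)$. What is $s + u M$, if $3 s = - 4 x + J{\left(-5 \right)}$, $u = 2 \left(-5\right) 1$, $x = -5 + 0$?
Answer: $\frac{1220}{3} \approx 406.67$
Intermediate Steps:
$M = -40$
$J{\left(D \right)} = 5 + D$ ($J{\left(D \right)} = D + 5 = 5 + D$)
$x = -5$
$u = -10$ ($u = \left(-10\right) 1 = -10$)
$s = \frac{20}{3}$ ($s = \frac{\left(-4\right) \left(-5\right) + \left(5 - 5\right)}{3} = \frac{20 + 0}{3} = \frac{1}{3} \cdot 20 = \frac{20}{3} \approx 6.6667$)
$s + u M = \frac{20}{3} - -400 = \frac{20}{3} + 400 = \frac{1220}{3}$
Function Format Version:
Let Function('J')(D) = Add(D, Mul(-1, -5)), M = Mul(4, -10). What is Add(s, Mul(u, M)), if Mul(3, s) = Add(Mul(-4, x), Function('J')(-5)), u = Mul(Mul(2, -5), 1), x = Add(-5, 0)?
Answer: Rational(1220, 3) ≈ 406.67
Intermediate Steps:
M = -40
Function('J')(D) = Add(5, D) (Function('J')(D) = Add(D, 5) = Add(5, D))
x = -5
u = -10 (u = Mul(-10, 1) = -10)
s = Rational(20, 3) (s = Mul(Rational(1, 3), Add(Mul(-4, -5), Add(5, -5))) = Mul(Rational(1, 3), Add(20, 0)) = Mul(Rational(1, 3), 20) = Rational(20, 3) ≈ 6.6667)
Add(s, Mul(u, M)) = Add(Rational(20, 3), Mul(-10, -40)) = Add(Rational(20, 3), 400) = Rational(1220, 3)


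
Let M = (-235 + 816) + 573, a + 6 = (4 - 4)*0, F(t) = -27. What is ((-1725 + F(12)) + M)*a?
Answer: 3588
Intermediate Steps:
a = -6 (a = -6 + (4 - 4)*0 = -6 + 0*0 = -6 + 0 = -6)
M = 1154 (M = 581 + 573 = 1154)
((-1725 + F(12)) + M)*a = ((-1725 - 27) + 1154)*(-6) = (-1752 + 1154)*(-6) = -598*(-6) = 3588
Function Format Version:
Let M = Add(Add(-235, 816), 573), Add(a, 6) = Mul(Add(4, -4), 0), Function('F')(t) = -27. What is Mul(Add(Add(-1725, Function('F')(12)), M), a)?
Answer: 3588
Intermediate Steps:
a = -6 (a = Add(-6, Mul(Add(4, -4), 0)) = Add(-6, Mul(0, 0)) = Add(-6, 0) = -6)
M = 1154 (M = Add(581, 573) = 1154)
Mul(Add(Add(-1725, Function('F')(12)), M), a) = Mul(Add(Add(-1725, -27), 1154), -6) = Mul(Add(-1752, 1154), -6) = Mul(-598, -6) = 3588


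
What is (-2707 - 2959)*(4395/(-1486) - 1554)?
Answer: 6554539287/743 ≈ 8.8217e+6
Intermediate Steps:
(-2707 - 2959)*(4395/(-1486) - 1554) = -5666*(4395*(-1/1486) - 1554) = -5666*(-4395/1486 - 1554) = -5666*(-2313639/1486) = 6554539287/743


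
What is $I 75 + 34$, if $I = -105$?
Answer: $-7841$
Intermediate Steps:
$I 75 + 34 = \left(-105\right) 75 + 34 = -7875 + 34 = -7841$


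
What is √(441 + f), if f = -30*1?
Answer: √411 ≈ 20.273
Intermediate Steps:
f = -30
√(441 + f) = √(441 - 30) = √411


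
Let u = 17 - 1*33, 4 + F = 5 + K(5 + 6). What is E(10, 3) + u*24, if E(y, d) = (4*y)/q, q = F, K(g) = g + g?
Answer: -8792/23 ≈ -382.26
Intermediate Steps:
K(g) = 2*g
F = 23 (F = -4 + (5 + 2*(5 + 6)) = -4 + (5 + 2*11) = -4 + (5 + 22) = -4 + 27 = 23)
u = -16 (u = 17 - 33 = -16)
q = 23
E(y, d) = 4*y/23 (E(y, d) = (4*y)/23 = (4*y)*(1/23) = 4*y/23)
E(10, 3) + u*24 = (4/23)*10 - 16*24 = 40/23 - 384 = -8792/23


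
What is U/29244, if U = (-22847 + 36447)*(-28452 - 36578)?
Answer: -221102000/7311 ≈ -30242.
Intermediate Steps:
U = -884408000 (U = 13600*(-65030) = -884408000)
U/29244 = -884408000/29244 = -884408000*1/29244 = -221102000/7311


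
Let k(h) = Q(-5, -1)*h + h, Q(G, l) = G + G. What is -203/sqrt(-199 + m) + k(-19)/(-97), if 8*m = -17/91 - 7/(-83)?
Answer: -171/97 + 406*I*sqrt(1816519159)/1202515 ≈ -1.7629 + 14.39*I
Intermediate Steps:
m = -387/30212 (m = (-17/91 - 7/(-83))/8 = (-17*1/91 - 7*(-1/83))/8 = (-17/91 + 7/83)/8 = (1/8)*(-774/7553) = -387/30212 ≈ -0.012809)
Q(G, l) = 2*G
k(h) = -9*h (k(h) = (2*(-5))*h + h = -10*h + h = -9*h)
-203/sqrt(-199 + m) + k(-19)/(-97) = -203/sqrt(-199 - 387/30212) - 9*(-19)/(-97) = -203*(-2*I*sqrt(1816519159)/1202515) + 171*(-1/97) = -203*(-2*I*sqrt(1816519159)/1202515) - 171/97 = -(-406)*I*sqrt(1816519159)/1202515 - 171/97 = 406*I*sqrt(1816519159)/1202515 - 171/97 = -171/97 + 406*I*sqrt(1816519159)/1202515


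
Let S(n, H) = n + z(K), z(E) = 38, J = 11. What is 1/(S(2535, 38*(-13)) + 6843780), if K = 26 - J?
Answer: 1/6846353 ≈ 1.4606e-7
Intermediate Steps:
K = 15 (K = 26 - 1*11 = 26 - 11 = 15)
S(n, H) = 38 + n (S(n, H) = n + 38 = 38 + n)
1/(S(2535, 38*(-13)) + 6843780) = 1/((38 + 2535) + 6843780) = 1/(2573 + 6843780) = 1/6846353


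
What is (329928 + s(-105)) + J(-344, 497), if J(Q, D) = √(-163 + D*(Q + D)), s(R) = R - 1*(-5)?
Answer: 329828 + √75878 ≈ 3.3010e+5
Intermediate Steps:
s(R) = 5 + R (s(R) = R + 5 = 5 + R)
J(Q, D) = √(-163 + D*(D + Q))
(329928 + s(-105)) + J(-344, 497) = (329928 + (5 - 105)) + √(-163 + 497² + 497*(-344)) = (329928 - 100) + √(-163 + 247009 - 170968) = 329828 + √75878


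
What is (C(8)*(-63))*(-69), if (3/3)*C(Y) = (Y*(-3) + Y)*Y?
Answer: -556416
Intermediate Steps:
C(Y) = -2*Y² (C(Y) = (Y*(-3) + Y)*Y = (-3*Y + Y)*Y = (-2*Y)*Y = -2*Y²)
(C(8)*(-63))*(-69) = (-2*8²*(-63))*(-69) = (-2*64*(-63))*(-69) = -128*(-63)*(-69) = 8064*(-69) = -556416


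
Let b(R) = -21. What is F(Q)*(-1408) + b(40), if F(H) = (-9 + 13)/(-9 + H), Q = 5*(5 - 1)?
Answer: -533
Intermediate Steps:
Q = 20 (Q = 5*4 = 20)
F(H) = 4/(-9 + H)
F(Q)*(-1408) + b(40) = (4/(-9 + 20))*(-1408) - 21 = (4/11)*(-1408) - 21 = -512 - 21 = -533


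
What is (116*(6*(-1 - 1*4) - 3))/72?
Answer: -319/6 ≈ -53.167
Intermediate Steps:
(116*(6*(-1 - 1*4) - 3))/72 = (116*(6*(-1 - 4) - 3))*(1/72) = (116*(6*(-5) - 3))*(1/72) = (116*(-30 - 3))*(1/72) = (116*(-33))*(1/72) = -3828*1/72 = -319/6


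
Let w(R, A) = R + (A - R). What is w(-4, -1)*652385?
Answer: -652385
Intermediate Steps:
w(R, A) = A
w(-4, -1)*652385 = -1*652385 = -652385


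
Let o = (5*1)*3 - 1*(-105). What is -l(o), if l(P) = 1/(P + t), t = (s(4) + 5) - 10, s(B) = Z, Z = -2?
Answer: -1/113 ≈ -0.0088496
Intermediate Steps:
s(B) = -2
t = -7 (t = (-2 + 5) - 10 = 3 - 10 = -7)
o = 120 (o = 5*3 + 105 = 15 + 105 = 120)
l(P) = 1/(-7 + P) (l(P) = 1/(P - 7) = 1/(-7 + P))
-l(o) = -1/(-7 + 120) = -1/113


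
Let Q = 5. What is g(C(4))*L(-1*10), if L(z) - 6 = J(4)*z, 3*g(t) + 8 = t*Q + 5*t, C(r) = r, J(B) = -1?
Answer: 512/3 ≈ 170.67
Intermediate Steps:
g(t) = -8/3 + 10*t/3 (g(t) = -8/3 + (t*5 + 5*t)/3 = -8/3 + (5*t + 5*t)/3 = -8/3 + (10*t)/3 = -8/3 + 10*t/3)
L(z) = 6 - z
g(C(4))*L(-1*10) = (-8/3 + (10/3)*4)*(6 - (-1)*10) = (-8/3 + 40/3)*(6 - 1*(-10)) = 32*(6 + 10)/3 = (32/3)*16 = 512/3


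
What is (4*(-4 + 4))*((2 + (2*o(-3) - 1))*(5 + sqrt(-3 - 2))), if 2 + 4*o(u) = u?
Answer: 0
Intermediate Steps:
o(u) = -1/2 + u/4
(4*(-4 + 4))*((2 + (2*o(-3) - 1))*(5 + sqrt(-3 - 2))) = (4*(-4 + 4))*((2 + (2*(-1/2 + (1/4)*(-3)) - 1))*(5 + sqrt(-3 - 2))) = (4*0)*((2 + (2*(-1/2 - 3/4) - 1))*(5 + sqrt(-5))) = 0*((2 + (2*(-5/4) - 1))*(5 + I*sqrt(5))) = 0*((2 + (-5/2 - 1))*(5 + I*sqrt(5))) = 0*((2 - 7/2)*(5 + I*sqrt(5))) = 0*(-3*(5 + I*sqrt(5))/2) = 0*(-15/2 - 3*I*sqrt(5)/2) = 0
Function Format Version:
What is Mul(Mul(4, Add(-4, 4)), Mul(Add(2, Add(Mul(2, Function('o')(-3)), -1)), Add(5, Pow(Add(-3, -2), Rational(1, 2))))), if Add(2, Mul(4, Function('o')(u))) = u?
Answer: 0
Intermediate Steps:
Function('o')(u) = Add(Rational(-1, 2), Mul(Rational(1, 4), u))
Mul(Mul(4, Add(-4, 4)), Mul(Add(2, Add(Mul(2, Function('o')(-3)), -1)), Add(5, Pow(Add(-3, -2), Rational(1, 2))))) = Mul(Mul(4, Add(-4, 4)), Mul(Add(2, Add(Mul(2, Add(Rational(-1, 2), Mul(Rational(1, 4), -3))), -1)), Add(5, Pow(Add(-3, -2), Rational(1, 2))))) = Mul(Mul(4, 0), Mul(Add(2, Add(Mul(2, Add(Rational(-1, 2), Rational(-3, 4))), -1)), Add(5, Pow(-5, Rational(1, 2))))) = Mul(0, Mul(Add(2, Add(Mul(2, Rational(-5, 4)), -1)), Add(5, Mul(I, Pow(5, Rational(1, 2)))))) = Mul(0, Mul(Add(2, Add(Rational(-5, 2), -1)), Add(5, Mul(I, Pow(5, Rational(1, 2)))))) = Mul(0, Mul(Add(2, Rational(-7, 2)), Add(5, Mul(I, Pow(5, Rational(1, 2)))))) = Mul(0, Mul(Rational(-3, 2), Add(5, Mul(I, Pow(5, Rational(1, 2)))))) = Mul(0, Add(Rational(-15, 2), Mul(Rational(-3, 2), I, Pow(5, Rational(1, 2))))) = 0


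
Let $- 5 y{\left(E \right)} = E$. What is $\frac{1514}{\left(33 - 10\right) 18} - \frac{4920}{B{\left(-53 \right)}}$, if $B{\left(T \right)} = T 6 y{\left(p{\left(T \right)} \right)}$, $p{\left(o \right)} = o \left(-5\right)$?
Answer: $\frac{1956673}{581463} \approx 3.3651$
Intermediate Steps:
$p{\left(o \right)} = - 5 o$
$y{\left(E \right)} = - \frac{E}{5}$
$B{\left(T \right)} = 6 T^{2}$ ($B{\left(T \right)} = T 6 \left(- \frac{\left(-5\right) T}{5}\right) = 6 T T = 6 T^{2}$)
$\frac{1514}{\left(33 - 10\right) 18} - \frac{4920}{B{\left(-53 \right)}} = \frac{1514}{\left(33 - 10\right) 18} - \frac{4920}{6 \left(-53\right)^{2}} = \frac{1514}{23 \cdot 18} - \frac{4920}{6 \cdot 2809} = \frac{1514}{414} - \frac{4920}{16854} = 1514 \cdot \frac{1}{414} - \frac{820}{2809} = \frac{757}{207} - \frac{820}{2809} = \frac{1956673}{581463}$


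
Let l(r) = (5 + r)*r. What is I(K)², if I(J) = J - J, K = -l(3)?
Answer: 0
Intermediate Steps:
l(r) = r*(5 + r)
K = -24 (K = -3*(5 + 3) = -3*8 = -1*24 = -24)
I(J) = 0
I(K)² = 0² = 0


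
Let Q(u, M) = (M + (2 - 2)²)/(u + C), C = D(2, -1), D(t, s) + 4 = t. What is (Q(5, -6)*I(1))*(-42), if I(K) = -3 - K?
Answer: -336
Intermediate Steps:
D(t, s) = -4 + t
C = -2 (C = -4 + 2 = -2)
Q(u, M) = M/(-2 + u) (Q(u, M) = (M + (2 - 2)²)/(u - 2) = (M + 0²)/(-2 + u) = (M + 0)/(-2 + u) = M/(-2 + u))
(Q(5, -6)*I(1))*(-42) = ((-6/(-2 + 5))*(-3 - 1*1))*(-42) = ((-6/3)*(-3 - 1))*(-42) = (-6*⅓*(-4))*(-42) = -2*(-4)*(-42) = 8*(-42) = -336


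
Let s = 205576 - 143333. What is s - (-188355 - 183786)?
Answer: 434384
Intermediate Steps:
s = 62243
s - (-188355 - 183786) = 62243 - (-188355 - 183786) = 62243 - 1*(-372141) = 62243 + 372141 = 434384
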